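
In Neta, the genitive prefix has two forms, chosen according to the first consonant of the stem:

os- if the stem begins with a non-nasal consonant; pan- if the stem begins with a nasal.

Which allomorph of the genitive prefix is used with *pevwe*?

*pevwe* — first consonant /p/ (non-nasal) → os-.

os-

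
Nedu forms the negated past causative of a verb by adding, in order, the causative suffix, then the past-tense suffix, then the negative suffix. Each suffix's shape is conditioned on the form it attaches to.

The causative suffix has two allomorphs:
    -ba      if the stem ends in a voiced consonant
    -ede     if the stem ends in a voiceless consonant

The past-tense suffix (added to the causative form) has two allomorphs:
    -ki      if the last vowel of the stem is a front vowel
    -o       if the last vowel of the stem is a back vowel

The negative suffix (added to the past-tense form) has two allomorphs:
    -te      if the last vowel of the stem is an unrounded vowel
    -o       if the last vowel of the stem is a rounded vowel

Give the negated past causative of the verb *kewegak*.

*kewegak* — final consonant /k/ (voiceless) → -ede → *kewegakede*.
The causative form *kewegakede* — last vowel /e/ (a front vowel) → -ki → *kewegakedeki*.
The past-tense form *kewegakedeki* — last vowel /i/ (an unrounded vowel) → -te → *kewegakedekite*.

kewegakedekite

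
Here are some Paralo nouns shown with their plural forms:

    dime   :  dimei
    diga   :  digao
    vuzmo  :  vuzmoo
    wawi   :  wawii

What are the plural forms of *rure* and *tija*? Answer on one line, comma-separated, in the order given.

The pattern is front/back vowel harmony: -i when the last vowel of the stem is a front vowel (*dime*, *wawi*); -o when the last vowel of the stem is a back vowel (*diga*, *vuzmo*).
*rure*: last vowel = /e/, a front vowel → -i → *rurei*.
The last vowel of *tija* is /a/, which is a back vowel, so the suffix is -o, giving *tijao*.

rurei, tijao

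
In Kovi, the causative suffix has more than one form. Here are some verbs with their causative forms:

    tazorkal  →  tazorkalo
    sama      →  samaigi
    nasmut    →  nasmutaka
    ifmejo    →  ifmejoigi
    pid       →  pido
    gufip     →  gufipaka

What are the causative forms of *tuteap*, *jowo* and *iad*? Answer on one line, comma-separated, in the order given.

tuteapaka, jowoigi, iado

Looking at the final sound of each stem: -aka when the stem ends in a voiceless consonant (*nasmut*, *gufip*); -o when the stem ends in a voiced consonant (*tazorkal*, *pid*); -igi when the stem ends in a vowel (*sama*, *ifmejo*).
The final sound of *tuteap* is /p/, which is a voiceless consonant, so the suffix is -aka, giving *tuteapaka*.
*jowo*: final sound = /o/, a vowel → -igi → *jowoigi*.
Since the final sound of *iad* is /d/ (a voiced consonant), it takes -o, giving *iado*.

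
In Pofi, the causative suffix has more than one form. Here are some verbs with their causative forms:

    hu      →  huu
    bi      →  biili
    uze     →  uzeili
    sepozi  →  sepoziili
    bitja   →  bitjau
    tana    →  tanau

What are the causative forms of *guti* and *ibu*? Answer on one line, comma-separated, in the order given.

gutiili, ibuu

The alternation tracks the last vowel of the stem — -ili when the last vowel of the stem is a front vowel (*bi*, *uze*, *sepozi*); -u when the last vowel of the stem is a back vowel (*hu*, *bitja*, *tana*).
The last vowel of *guti* is /i/, which is a front vowel, so the suffix is -ili, giving *gutiili*.
*ibu*: last vowel = /u/, a back vowel → -u → *ibuu*.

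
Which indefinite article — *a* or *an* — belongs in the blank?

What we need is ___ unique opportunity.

a

The indefinite article is chosen by the initial *sound* of the following word, not its spelling.
*unique* begins with the sound /juː/ (u pronounced /juː/) — a consonant sound.
So the article is *a*: What we need is a unique opportunity.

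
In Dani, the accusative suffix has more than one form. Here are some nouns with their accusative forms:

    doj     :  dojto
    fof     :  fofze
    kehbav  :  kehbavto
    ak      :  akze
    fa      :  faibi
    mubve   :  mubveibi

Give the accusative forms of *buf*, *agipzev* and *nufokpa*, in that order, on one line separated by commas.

bufze, agipzevto, nufokpaibi

The pattern is voicing of the final sound: -ze when the stem ends in a voiceless consonant (*fof*, *ak*); -to when the stem ends in a voiced consonant (*doj*, *kehbav*); -ibi when the stem ends in a vowel (*fa*, *mubve*).
The final sound of *buf* is /f/, which is a voiceless consonant, so the suffix is -ze, giving *bufze*.
The final sound of *agipzev* is /v/, which is a voiced consonant, so the suffix is -to, giving *agipzevto*.
Since the final sound of *nufokpa* is /a/ (a vowel), it takes -ibi, giving *nufokpaibi*.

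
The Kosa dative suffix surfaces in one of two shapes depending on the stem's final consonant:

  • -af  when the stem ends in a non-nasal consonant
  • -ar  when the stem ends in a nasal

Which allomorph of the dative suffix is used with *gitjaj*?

Since the final consonant of *gitjaj* is /j/ (non-nasal), it takes -af.

-af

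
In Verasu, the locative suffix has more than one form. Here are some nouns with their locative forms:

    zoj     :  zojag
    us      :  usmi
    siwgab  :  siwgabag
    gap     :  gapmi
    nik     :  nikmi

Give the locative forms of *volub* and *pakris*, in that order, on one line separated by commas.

volubag, pakrismi

The pattern is voicing of the final consonant: -mi when the stem ends in a voiceless consonant (*us*, *gap*, *nik*); -ag when the stem ends in a voiced consonant (*zoj*, *siwgab*).
*volub* — final consonant /b/ (voiced) → -ag → *volubag*.
*pakris*: final consonant = /s/, voiceless → -mi → *pakrismi*.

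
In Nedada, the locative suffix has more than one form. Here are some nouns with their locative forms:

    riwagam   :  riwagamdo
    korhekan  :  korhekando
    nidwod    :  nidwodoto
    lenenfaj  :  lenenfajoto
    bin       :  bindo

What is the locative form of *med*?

medoto

The suffix is conditioned by the final consonant: -do when the stem ends in a nasal (*riwagam*, *korhekan*, *bin*); -oto when the stem ends in a non-nasal consonant (*nidwod*, *lenenfaj*).
*med*: final consonant = /d/, non-nasal → -oto → *medoto*.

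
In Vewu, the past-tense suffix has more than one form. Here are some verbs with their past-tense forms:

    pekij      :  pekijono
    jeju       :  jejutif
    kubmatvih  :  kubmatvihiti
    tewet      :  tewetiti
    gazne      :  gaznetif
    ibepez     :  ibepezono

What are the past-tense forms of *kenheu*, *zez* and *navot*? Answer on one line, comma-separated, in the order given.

kenheutif, zezono, navotiti

The pattern is voicing of the final sound: -iti when the stem ends in a voiceless consonant (*kubmatvih*, *tewet*); -ono when the stem ends in a voiced consonant (*pekij*, *ibepez*); -tif when the stem ends in a vowel (*jeju*, *gazne*).
*kenheu*: final sound = /u/, a vowel → -tif → *kenheutif*.
The final sound of *zez* is /z/, which is a voiced consonant, so the suffix is -ono, giving *zezono*.
*navot* — final sound /t/ (a voiceless consonant) → -iti → *navotiti*.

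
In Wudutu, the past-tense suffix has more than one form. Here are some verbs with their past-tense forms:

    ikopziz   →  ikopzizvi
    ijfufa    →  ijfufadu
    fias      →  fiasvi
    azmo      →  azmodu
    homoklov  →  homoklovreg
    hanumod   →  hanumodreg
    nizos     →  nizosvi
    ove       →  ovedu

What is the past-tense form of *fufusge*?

fufusgedu

The pattern is sibilance of the final sound: -vi when the stem ends in a sibilant (*ikopziz*, *fias*, *nizos*); -reg when the stem ends in a non-sibilant consonant (*homoklov*, *hanumod*); -du when the stem ends in a vowel (*ijfufa*, *azmo*, *ove*).
The final sound of *fufusge* is /e/, which is a vowel, so the suffix is -du, giving *fufusgedu*.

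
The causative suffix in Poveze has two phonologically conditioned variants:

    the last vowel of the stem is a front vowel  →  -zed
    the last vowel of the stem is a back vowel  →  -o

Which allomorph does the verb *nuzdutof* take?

-o

*nuzdutof*: last vowel = /o/, a back vowel → -o.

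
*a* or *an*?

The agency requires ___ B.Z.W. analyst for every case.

The indefinite article is chosen by the initial *sound* of the following word, not its spelling.
The initialism *B.Z.W.* is read letter by letter; the first letter, B, is pronounced /biː/, which begins with a consonant sound.
So the article is *a*: The agency requires a B.Z.W. analyst for every case.

a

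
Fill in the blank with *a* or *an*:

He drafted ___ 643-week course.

a

The indefinite article is chosen by the initial *sound* of the following word, not its spelling.
The number *643* is spoken "six hundred …", beginning with /sɪks/ — a consonant sound.
So the article is *a*: He drafted a 643-week course.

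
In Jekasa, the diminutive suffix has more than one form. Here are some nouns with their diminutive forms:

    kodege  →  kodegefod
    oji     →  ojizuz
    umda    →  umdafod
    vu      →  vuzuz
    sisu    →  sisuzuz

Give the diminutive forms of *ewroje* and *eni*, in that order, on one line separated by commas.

ewrojefod, enizuz

The pattern is height harmony: -zuz when the last vowel of the stem is a high vowel (*oji*, *vu*, *sisu*); -fod when the last vowel of the stem is a non-high vowel (*kodege*, *umda*).
*ewroje*: last vowel = /e/, a non-high vowel → -fod → *ewrojefod*.
*eni*: last vowel = /i/, a high vowel → -zuz → *enizuz*.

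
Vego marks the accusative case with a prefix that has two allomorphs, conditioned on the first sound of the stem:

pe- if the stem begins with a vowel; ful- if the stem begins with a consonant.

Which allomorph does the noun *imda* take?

pe-

*imda* — first sound /i/ (a vowel) → pe-.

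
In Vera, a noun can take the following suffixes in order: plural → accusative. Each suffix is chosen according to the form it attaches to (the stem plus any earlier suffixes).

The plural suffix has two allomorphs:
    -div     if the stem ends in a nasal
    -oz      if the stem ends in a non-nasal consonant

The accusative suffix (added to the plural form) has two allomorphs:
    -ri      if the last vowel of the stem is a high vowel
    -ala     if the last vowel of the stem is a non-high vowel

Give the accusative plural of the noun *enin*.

enindivri

Since the final consonant of *enin* is /n/ (a nasal), it takes -div, giving *enindiv*.
Since the last vowel of the plural form *enindiv* is /i/ (a high vowel), it takes -ri, giving *enindivri*.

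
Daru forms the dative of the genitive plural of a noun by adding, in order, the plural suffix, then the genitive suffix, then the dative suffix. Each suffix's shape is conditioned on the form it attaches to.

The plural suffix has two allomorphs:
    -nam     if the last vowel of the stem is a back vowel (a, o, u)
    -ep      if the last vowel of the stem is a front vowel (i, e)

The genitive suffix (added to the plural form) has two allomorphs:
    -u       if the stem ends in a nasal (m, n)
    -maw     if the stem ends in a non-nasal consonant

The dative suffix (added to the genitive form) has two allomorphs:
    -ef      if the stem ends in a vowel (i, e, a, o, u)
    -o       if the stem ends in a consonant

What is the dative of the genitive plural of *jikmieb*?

jikmiebepmawo

The last vowel of *jikmieb* is /e/, which is a front vowel, so the plural suffix is -ep, giving *jikmiebep*.
The plural form *jikmiebep* — final consonant /p/ (non-nasal) → -maw → *jikmiebepmaw*.
The final sound of the genitive form *jikmiebepmaw* is /w/, which is a consonant, so the dative suffix is -o, giving *jikmiebepmawo*.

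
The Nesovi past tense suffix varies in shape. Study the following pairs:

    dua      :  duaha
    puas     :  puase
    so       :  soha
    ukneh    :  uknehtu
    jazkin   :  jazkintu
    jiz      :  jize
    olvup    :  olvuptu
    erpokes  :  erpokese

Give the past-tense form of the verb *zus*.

The suffix is conditioned by the final sound: -e when the stem ends in a sibilant (*puas*, *jiz*, *erpokes*); -tu when the stem ends in a non-sibilant consonant (*ukneh*, *jazkin*, *olvup*); -ha when the stem ends in a vowel (*dua*, *so*).
*zus*: final sound = /s/, a sibilant → -e → *zuse*.

zuse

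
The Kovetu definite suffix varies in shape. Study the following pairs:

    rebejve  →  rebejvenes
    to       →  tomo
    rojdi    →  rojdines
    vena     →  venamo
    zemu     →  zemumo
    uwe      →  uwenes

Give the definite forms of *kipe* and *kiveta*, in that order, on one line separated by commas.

kipenes, kivetamo

Looking at the last vowel of each stem: -nes when the last vowel of the stem is a front vowel (*rebejve*, *rojdi*, *uwe*); -mo when the last vowel of the stem is a back vowel (*to*, *vena*, *zemu*).
*kipe* — last vowel /e/ (a front vowel) → -nes → *kipenes*.
The last vowel of *kiveta* is /a/, which is a back vowel, so the suffix is -mo, giving *kivetamo*.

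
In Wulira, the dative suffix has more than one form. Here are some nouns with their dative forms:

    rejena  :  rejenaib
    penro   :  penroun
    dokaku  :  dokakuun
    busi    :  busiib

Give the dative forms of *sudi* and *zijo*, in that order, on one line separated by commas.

sudiib, zijoun

The suffix is conditioned by the last vowel: -un when the last vowel of the stem is a rounded vowel (*penro*, *dokaku*); -ib when the last vowel of the stem is an unrounded vowel (*rejena*, *busi*).
*sudi* — last vowel /i/ (an unrounded vowel) → -ib → *sudiib*.
The last vowel of *zijo* is /o/, which is a rounded vowel, so the suffix is -un, giving *zijoun*.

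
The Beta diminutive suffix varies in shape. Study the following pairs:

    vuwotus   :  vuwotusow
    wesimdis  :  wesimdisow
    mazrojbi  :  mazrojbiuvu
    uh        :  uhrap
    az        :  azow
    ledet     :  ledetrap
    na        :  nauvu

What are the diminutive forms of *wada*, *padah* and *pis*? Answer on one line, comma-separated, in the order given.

wadauvu, padahrap, pisow

Looking at the final sound of each stem: -ow when the stem ends in a sibilant (*vuwotus*, *wesimdis*, *az*); -rap when the stem ends in a non-sibilant consonant (*uh*, *ledet*); -uvu when the stem ends in a vowel (*mazrojbi*, *na*).
*wada*: final sound = /a/, a vowel → -uvu → *wadauvu*.
Since the final sound of *padah* is /h/ (a non-sibilant consonant), it takes -rap, giving *padahrap*.
*pis*: final sound = /s/, a sibilant → -ow → *pisow*.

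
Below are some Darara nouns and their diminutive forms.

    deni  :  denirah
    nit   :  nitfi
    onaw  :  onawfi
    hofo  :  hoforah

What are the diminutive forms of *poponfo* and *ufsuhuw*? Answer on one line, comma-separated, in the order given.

poponforah, ufsuhuwfi

The alternation tracks the final sound of the stem — -fi when the stem ends in a consonant (*nit*, *onaw*); -rah when the stem ends in a vowel (*deni*, *hofo*).
The final sound of *poponfo* is /o/, which is a vowel, so the suffix is -rah, giving *poponforah*.
*ufsuhuw* — final sound /w/ (a consonant) → -fi → *ufsuhuwfi*.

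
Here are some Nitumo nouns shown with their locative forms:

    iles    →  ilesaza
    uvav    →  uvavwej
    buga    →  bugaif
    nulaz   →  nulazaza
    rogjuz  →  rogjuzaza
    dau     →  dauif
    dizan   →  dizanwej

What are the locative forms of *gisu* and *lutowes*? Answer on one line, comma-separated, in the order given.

The suffix is conditioned by the final sound: -aza when the stem ends in a sibilant (*iles*, *nulaz*, *rogjuz*); -wej when the stem ends in a non-sibilant consonant (*uvav*, *dizan*); -if when the stem ends in a vowel (*buga*, *dau*).
*gisu*: final sound = /u/, a vowel → -if → *gisuif*.
Since the final sound of *lutowes* is /s/ (a sibilant), it takes -aza, giving *lutowesaza*.

gisuif, lutowesaza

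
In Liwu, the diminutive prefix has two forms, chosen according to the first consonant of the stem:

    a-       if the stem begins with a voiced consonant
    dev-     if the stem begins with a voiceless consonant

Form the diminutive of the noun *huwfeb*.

*huwfeb* — first consonant /h/ (voiceless) → dev- → *devhuwfeb*.

devhuwfeb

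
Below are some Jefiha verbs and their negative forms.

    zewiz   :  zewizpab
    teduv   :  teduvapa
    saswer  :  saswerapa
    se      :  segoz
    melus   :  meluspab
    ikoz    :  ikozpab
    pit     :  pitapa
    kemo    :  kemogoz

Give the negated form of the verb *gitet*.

gitetapa

The suffix is conditioned by the final sound: -pab when the stem ends in a sibilant (*zewiz*, *melus*, *ikoz*); -apa when the stem ends in a non-sibilant consonant (*teduv*, *saswer*, *pit*); -goz when the stem ends in a vowel (*se*, *kemo*).
*gitet*: final sound = /t/, a non-sibilant consonant → -apa → *gitetapa*.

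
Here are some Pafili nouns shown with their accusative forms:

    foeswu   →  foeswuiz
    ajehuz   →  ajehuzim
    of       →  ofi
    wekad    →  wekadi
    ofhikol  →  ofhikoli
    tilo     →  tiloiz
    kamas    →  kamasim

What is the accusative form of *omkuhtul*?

omkuhtuli

The pattern is sibilance of the final sound: -im when the stem ends in a sibilant (*ajehuz*, *kamas*); -i when the stem ends in a non-sibilant consonant (*of*, *wekad*, *ofhikol*); -iz when the stem ends in a vowel (*foeswu*, *tilo*).
*omkuhtul* — final sound /l/ (a non-sibilant consonant) → -i → *omkuhtuli*.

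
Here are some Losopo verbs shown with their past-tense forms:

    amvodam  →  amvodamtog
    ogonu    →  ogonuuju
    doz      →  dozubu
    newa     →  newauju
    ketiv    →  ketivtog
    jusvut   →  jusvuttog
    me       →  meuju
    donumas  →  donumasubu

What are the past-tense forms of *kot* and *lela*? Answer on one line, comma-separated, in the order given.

kottog, lelauju

Looking at the final sound of each stem: -ubu when the stem ends in a sibilant (*doz*, *donumas*); -tog when the stem ends in a non-sibilant consonant (*amvodam*, *ketiv*, *jusvut*); -uju when the stem ends in a vowel (*ogonu*, *newa*, *me*).
Since the final sound of *kot* is /t/ (a non-sibilant consonant), it takes -tog, giving *kottog*.
*lela* — final sound /a/ (a vowel) → -uju → *lelauju*.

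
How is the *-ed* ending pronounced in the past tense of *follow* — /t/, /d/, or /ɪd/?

The stem *follow* ends in a voiced sound other than /d/.
The -ed suffix is realized as /ɪd/ after /t, d/; as /t/ after other voiceless consonants; and as /d/ after other voiced sounds.
So -ed on *follow* is pronounced /d/.

/d/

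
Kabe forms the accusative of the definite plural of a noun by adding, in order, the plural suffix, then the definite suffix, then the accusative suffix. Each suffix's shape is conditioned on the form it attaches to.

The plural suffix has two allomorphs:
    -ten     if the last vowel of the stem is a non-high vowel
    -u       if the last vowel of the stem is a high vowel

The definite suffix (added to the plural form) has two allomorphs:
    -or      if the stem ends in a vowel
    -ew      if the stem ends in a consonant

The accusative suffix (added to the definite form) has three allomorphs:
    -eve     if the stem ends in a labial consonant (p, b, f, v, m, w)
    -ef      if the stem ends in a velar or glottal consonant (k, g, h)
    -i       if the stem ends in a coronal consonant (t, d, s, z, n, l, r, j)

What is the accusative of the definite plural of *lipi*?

lipiuori

The last vowel of *lipi* is /i/, which is a high vowel, so the plural suffix is -u, giving *lipiu*.
The final sound of the plural form *lipiu* is /u/, which is a vowel, so the definite suffix is -or, giving *lipiuor*.
The final consonant of the definite form *lipiuor* is /r/, which is coronal, so the accusative suffix is -i, giving *lipiuori*.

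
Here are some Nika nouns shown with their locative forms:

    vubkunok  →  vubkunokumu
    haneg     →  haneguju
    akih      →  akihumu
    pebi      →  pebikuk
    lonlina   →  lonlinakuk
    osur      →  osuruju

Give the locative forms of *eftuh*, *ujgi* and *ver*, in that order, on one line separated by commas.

Looking at the final sound of each stem: -umu when the stem ends in a voiceless consonant (*vubkunok*, *akih*); -uju when the stem ends in a voiced consonant (*haneg*, *osur*); -kuk when the stem ends in a vowel (*pebi*, *lonlina*).
Since the final sound of *eftuh* is /h/ (a voiceless consonant), it takes -umu, giving *eftuhumu*.
*ujgi* — final sound /i/ (a vowel) → -kuk → *ujgikuk*.
*ver*: final sound = /r/, a voiced consonant → -uju → *veruju*.

eftuhumu, ujgikuk, veruju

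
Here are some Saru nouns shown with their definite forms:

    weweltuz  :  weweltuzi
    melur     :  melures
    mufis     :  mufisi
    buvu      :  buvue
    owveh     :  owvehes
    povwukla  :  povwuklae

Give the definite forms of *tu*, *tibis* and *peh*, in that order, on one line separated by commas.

The pattern is sibilance of the final sound: -i when the stem ends in a sibilant (*weweltuz*, *mufis*); -es when the stem ends in a non-sibilant consonant (*melur*, *owveh*); -e when the stem ends in a vowel (*buvu*, *povwukla*).
*tu*: final sound = /u/, a vowel → -e → *tue*.
*tibis*: final sound = /s/, a sibilant → -i → *tibisi*.
Since the final sound of *peh* is /h/ (a non-sibilant consonant), it takes -es, giving *pehes*.

tue, tibisi, pehes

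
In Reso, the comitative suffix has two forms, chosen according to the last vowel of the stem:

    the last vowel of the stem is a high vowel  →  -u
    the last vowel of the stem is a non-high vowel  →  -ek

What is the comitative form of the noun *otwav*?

*otwav*: last vowel = /a/, a non-high vowel → -ek → *otwavek*.

otwavek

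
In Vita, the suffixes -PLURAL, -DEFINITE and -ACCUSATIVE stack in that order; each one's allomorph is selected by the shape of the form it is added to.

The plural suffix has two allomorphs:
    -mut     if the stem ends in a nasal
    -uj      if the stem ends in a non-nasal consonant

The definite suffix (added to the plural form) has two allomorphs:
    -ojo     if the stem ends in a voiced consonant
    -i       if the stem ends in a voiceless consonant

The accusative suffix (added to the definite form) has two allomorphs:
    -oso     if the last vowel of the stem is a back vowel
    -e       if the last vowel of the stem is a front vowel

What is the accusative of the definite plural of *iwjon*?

iwjonmutie

*iwjon*: final consonant = /n/, a nasal → -mut → *iwjonmut*.
The plural form *iwjonmut*: final consonant = /t/, voiceless → -i → *iwjonmuti*.
The last vowel of the definite form *iwjonmuti* is /i/, which is a front vowel, so the accusative suffix is -e, giving *iwjonmutie*.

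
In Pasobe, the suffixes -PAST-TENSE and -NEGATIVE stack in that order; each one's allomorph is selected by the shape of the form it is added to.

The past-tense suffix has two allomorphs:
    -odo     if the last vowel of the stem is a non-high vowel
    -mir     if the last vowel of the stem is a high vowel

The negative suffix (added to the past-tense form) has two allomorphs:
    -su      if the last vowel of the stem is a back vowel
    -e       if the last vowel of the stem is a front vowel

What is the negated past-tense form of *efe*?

efeodosu

The last vowel of *efe* is /e/, which is a non-high vowel, so the past-tense suffix is -odo, giving *efeodo*.
Since the last vowel of the past-tense form *efeodo* is /o/ (a back vowel), it takes -su, giving *efeodosu*.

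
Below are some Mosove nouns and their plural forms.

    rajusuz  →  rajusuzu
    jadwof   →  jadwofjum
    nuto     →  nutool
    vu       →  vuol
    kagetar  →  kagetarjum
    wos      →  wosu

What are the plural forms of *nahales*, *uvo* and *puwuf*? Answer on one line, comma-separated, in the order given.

nahalesu, uvool, puwufjum

Looking at the final sound of each stem: -u when the stem ends in a sibilant (*rajusuz*, *wos*); -jum when the stem ends in a non-sibilant consonant (*jadwof*, *kagetar*); -ol when the stem ends in a vowel (*nuto*, *vu*).
*nahales* — final sound /s/ (a sibilant) → -u → *nahalesu*.
*uvo* — final sound /o/ (a vowel) → -ol → *uvool*.
*puwuf* — final sound /f/ (a non-sibilant consonant) → -jum → *puwufjum*.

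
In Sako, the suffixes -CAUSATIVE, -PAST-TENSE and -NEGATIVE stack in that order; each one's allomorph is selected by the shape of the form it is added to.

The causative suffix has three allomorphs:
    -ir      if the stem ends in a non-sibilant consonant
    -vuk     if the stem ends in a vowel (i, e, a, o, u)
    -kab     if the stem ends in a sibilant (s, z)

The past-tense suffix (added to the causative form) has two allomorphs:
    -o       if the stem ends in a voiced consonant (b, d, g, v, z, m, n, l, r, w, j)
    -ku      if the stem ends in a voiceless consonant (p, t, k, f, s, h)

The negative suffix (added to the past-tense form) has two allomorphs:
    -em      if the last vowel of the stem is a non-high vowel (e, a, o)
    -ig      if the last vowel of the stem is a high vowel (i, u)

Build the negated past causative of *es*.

The final sound of *es* is /s/, which is a sibilant, so the causative suffix is -kab, giving *eskab*.
The causative form *eskab*: final consonant = /b/, voiced → -o → *eskabo*.
Since the last vowel of the past-tense form *eskabo* is /o/ (a non-high vowel), it takes -em, giving *eskaboem*.

eskaboem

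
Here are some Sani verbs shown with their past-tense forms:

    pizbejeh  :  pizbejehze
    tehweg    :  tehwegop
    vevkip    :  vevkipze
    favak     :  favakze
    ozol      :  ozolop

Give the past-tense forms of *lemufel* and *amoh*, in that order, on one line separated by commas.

Looking at the final consonant of each stem: -ze when the stem ends in a voiceless consonant (*pizbejeh*, *vevkip*, *favak*); -op when the stem ends in a voiced consonant (*tehweg*, *ozol*).
*lemufel*: final consonant = /l/, voiced → -op → *lemufelop*.
*amoh* — final consonant /h/ (voiceless) → -ze → *amohze*.

lemufelop, amohze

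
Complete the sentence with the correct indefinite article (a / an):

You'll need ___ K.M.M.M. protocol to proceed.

a

The indefinite article is chosen by the initial *sound* of the following word, not its spelling.
The initialism *K.M.M.M.* is read letter by letter; the first letter, K, is pronounced /keɪ/, which begins with a consonant sound.
So the article is *a*: You'll need a K.M.M.M. protocol to proceed.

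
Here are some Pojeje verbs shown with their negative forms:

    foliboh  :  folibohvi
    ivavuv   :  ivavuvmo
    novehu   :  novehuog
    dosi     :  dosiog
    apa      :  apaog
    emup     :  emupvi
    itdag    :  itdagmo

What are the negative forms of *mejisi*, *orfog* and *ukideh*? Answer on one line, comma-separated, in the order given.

Looking at the final sound of each stem: -vi when the stem ends in a voiceless consonant (*foliboh*, *emup*); -mo when the stem ends in a voiced consonant (*ivavuv*, *itdag*); -og when the stem ends in a vowel (*novehu*, *dosi*, *apa*).
Since the final sound of *mejisi* is /i/ (a vowel), it takes -og, giving *mejisiog*.
Since the final sound of *orfog* is /g/ (a voiced consonant), it takes -mo, giving *orfogmo*.
The final sound of *ukideh* is /h/, which is a voiceless consonant, so the suffix is -vi, giving *ukidehvi*.

mejisiog, orfogmo, ukidehvi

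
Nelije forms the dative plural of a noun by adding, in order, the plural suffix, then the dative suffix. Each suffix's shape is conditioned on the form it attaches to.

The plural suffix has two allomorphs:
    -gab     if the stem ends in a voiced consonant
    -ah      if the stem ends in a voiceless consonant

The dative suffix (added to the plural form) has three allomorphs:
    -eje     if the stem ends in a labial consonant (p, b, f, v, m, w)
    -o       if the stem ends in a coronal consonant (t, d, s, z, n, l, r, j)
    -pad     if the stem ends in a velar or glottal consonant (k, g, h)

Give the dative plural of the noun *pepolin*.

Since the final consonant of *pepolin* is /n/ (voiced), it takes -gab, giving *pepolingab*.
Since the final consonant of the plural form *pepolingab* is /b/ (labial), it takes -eje, giving *pepolingabeje*.

pepolingabeje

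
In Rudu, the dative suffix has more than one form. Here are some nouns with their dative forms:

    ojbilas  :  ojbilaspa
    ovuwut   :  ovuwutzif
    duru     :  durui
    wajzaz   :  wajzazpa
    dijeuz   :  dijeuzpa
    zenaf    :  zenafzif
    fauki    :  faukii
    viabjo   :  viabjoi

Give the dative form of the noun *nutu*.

nutui

Looking at the final sound of each stem: -pa when the stem ends in a sibilant (*ojbilas*, *wajzaz*, *dijeuz*); -zif when the stem ends in a non-sibilant consonant (*ovuwut*, *zenaf*); -i when the stem ends in a vowel (*duru*, *fauki*, *viabjo*).
Since the final sound of *nutu* is /u/ (a vowel), it takes -i, giving *nutui*.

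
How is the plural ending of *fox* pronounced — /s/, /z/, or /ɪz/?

/ɪz/

The stem *fox* ends in a sibilant (/s, z, ʃ, ʒ, tʃ, dʒ/).
The plural suffix surfaces as /ɪz/ after sibilants, /s/ after other voiceless consonants, and /z/ after other voiced sounds.
So the plural -s on *fox* is pronounced /ɪz/.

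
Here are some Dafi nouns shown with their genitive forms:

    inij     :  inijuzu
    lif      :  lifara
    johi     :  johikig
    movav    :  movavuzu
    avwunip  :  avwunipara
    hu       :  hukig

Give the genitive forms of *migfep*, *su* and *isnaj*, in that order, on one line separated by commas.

migfepara, sukig, isnajuzu

The pattern is voicing of the final sound: -ara when the stem ends in a voiceless consonant (*lif*, *avwunip*); -uzu when the stem ends in a voiced consonant (*inij*, *movav*); -kig when the stem ends in a vowel (*johi*, *hu*).
The final sound of *migfep* is /p/, which is a voiceless consonant, so the suffix is -ara, giving *migfepara*.
Since the final sound of *su* is /u/ (a vowel), it takes -kig, giving *sukig*.
The final sound of *isnaj* is /j/, which is a voiced consonant, so the suffix is -uzu, giving *isnajuzu*.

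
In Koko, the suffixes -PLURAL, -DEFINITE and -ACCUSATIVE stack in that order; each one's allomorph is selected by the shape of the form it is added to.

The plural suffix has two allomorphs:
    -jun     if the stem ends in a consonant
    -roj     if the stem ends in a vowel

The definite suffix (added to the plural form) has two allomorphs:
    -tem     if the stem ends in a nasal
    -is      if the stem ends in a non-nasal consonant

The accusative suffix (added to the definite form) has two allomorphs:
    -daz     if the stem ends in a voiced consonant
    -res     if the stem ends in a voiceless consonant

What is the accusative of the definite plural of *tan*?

tanjuntemdaz

Since the final sound of *tan* is /n/ (a consonant), it takes -jun, giving *tanjun*.
Since the final consonant of the plural form *tanjun* is /n/ (a nasal), it takes -tem, giving *tanjuntem*.
The definite form *tanjuntem* — final consonant /m/ (voiced) → -daz → *tanjuntemdaz*.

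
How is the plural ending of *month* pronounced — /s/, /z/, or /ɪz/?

The stem *month* ends in a voiceless non-sibilant consonant.
The plural suffix surfaces as /ɪz/ after sibilants, /s/ after other voiceless consonants, and /z/ after other voiced sounds.
So the plural -s on *month* is pronounced /s/.

/s/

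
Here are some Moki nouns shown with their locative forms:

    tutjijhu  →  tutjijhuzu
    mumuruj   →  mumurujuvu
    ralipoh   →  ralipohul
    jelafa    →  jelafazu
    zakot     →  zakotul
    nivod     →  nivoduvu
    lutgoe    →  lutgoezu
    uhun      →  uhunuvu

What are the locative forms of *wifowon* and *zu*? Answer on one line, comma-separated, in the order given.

wifowonuvu, zuzu

Looking at the final sound of each stem: -ul when the stem ends in a voiceless consonant (*ralipoh*, *zakot*); -uvu when the stem ends in a voiced consonant (*mumuruj*, *nivod*, *uhun*); -zu when the stem ends in a vowel (*tutjijhu*, *jelafa*, *lutgoe*).
Since the final sound of *wifowon* is /n/ (a voiced consonant), it takes -uvu, giving *wifowonuvu*.
*zu* — final sound /u/ (a vowel) → -zu → *zuzu*.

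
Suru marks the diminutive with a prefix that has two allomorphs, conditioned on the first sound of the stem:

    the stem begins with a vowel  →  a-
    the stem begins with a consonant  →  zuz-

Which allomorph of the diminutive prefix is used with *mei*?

The first sound of *mei* is /m/, which is a consonant, so the prefix is zuz-.

zuz-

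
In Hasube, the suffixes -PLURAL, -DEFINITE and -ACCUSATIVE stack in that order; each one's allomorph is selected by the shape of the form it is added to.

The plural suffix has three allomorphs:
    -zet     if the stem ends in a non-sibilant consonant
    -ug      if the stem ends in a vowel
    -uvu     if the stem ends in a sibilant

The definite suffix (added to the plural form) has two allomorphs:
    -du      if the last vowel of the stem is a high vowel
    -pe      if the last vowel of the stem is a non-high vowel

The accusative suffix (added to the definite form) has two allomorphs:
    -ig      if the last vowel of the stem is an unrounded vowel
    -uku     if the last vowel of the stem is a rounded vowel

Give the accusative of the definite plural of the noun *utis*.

*utis* — final sound /s/ (a sibilant) → -uvu → *utisuvu*.
The plural form *utisuvu* — last vowel /u/ (a high vowel) → -du → *utisuvudu*.
The definite form *utisuvudu* — last vowel /u/ (a rounded vowel) → -uku → *utisuvuduuku*.

utisuvuduuku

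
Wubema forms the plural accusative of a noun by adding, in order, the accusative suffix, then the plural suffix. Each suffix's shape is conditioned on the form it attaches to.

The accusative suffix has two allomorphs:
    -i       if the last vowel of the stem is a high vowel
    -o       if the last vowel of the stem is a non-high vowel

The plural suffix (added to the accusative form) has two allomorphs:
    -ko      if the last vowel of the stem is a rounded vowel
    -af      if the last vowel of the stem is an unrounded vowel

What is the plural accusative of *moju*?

mojuiaf

*moju*: last vowel = /u/, a high vowel → -i → *mojui*.
The last vowel of the accusative form *mojui* is /i/, which is an unrounded vowel, so the plural suffix is -af, giving *mojuiaf*.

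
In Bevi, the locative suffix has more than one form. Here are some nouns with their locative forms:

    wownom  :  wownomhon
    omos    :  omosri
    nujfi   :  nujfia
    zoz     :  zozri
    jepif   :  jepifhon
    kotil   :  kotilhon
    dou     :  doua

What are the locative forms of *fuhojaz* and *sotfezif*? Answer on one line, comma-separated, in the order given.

The pattern is sibilance of the final sound: -ri when the stem ends in a sibilant (*omos*, *zoz*); -hon when the stem ends in a non-sibilant consonant (*wownom*, *jepif*, *kotil*); -a when the stem ends in a vowel (*nujfi*, *dou*).
*fuhojaz*: final sound = /z/, a sibilant → -ri → *fuhojazri*.
*sotfezif*: final sound = /f/, a non-sibilant consonant → -hon → *sotfezifhon*.

fuhojazri, sotfezifhon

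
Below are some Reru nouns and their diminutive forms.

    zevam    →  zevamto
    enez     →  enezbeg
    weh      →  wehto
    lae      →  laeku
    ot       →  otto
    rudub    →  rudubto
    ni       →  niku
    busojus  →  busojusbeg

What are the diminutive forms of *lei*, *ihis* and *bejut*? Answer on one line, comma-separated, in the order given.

The suffix is conditioned by the final sound: -beg when the stem ends in a sibilant (*enez*, *busojus*); -to when the stem ends in a non-sibilant consonant (*zevam*, *weh*, *ot*, *rudub*); -ku when the stem ends in a vowel (*lae*, *ni*).
The final sound of *lei* is /i/, which is a vowel, so the suffix is -ku, giving *leiku*.
The final sound of *ihis* is /s/, which is a sibilant, so the suffix is -beg, giving *ihisbeg*.
*bejut*: final sound = /t/, a non-sibilant consonant → -to → *bejutto*.

leiku, ihisbeg, bejutto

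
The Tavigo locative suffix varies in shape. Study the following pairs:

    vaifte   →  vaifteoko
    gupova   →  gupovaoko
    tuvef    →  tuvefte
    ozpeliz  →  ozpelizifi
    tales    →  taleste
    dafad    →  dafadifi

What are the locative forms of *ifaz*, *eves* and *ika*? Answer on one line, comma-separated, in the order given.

Looking at the final sound of each stem: -te when the stem ends in a voiceless consonant (*tuvef*, *tales*); -ifi when the stem ends in a voiced consonant (*ozpeliz*, *dafad*); -oko when the stem ends in a vowel (*vaifte*, *gupova*).
The final sound of *ifaz* is /z/, which is a voiced consonant, so the suffix is -ifi, giving *ifazifi*.
*eves* — final sound /s/ (a voiceless consonant) → -te → *eveste*.
*ika*: final sound = /a/, a vowel → -oko → *ikaoko*.

ifazifi, eveste, ikaoko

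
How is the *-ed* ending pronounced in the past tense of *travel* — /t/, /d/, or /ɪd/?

/d/

The stem *travel* ends in a voiced sound other than /d/.
The -ed suffix is realized as /ɪd/ after /t, d/; as /t/ after other voiceless consonants; and as /d/ after other voiced sounds.
So -ed on *travel* is pronounced /d/.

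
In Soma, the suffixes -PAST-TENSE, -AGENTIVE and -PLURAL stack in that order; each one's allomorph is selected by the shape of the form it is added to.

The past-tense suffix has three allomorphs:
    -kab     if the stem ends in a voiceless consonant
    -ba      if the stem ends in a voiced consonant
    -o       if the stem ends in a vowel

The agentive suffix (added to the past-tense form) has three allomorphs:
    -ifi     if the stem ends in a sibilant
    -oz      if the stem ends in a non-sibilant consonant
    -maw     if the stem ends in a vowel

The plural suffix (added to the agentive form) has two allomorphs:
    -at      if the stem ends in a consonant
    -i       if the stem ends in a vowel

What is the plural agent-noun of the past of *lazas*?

Since the final sound of *lazas* is /s/ (a voiceless consonant), it takes -kab, giving *lazaskab*.
The final sound of the past-tense form *lazaskab* is /b/, which is a non-sibilant consonant, so the agentive suffix is -oz, giving *lazaskaboz*.
The final sound of the agentive form *lazaskaboz* is /z/, which is a consonant, so the plural suffix is -at, giving *lazaskabozat*.

lazaskabozat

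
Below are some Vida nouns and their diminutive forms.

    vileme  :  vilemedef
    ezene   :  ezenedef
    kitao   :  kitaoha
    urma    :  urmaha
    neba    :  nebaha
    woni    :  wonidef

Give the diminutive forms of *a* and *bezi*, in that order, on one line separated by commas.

The suffix is conditioned by the last vowel: -def when the last vowel of the stem is a front vowel (*vileme*, *ezene*, *woni*); -ha when the last vowel of the stem is a back vowel (*kitao*, *urma*, *neba*).
*a*: last vowel = /a/, a back vowel → -ha → *aha*.
*bezi* — last vowel /i/ (a front vowel) → -def → *bezidef*.

aha, bezidef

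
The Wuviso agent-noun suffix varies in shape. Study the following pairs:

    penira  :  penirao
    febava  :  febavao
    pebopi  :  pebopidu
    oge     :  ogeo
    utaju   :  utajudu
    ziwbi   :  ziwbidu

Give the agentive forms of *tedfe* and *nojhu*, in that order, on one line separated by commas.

The suffix is conditioned by the last vowel: -du when the last vowel of the stem is a high vowel (*pebopi*, *utaju*, *ziwbi*); -o when the last vowel of the stem is a non-high vowel (*penira*, *febava*, *oge*).
Since the last vowel of *tedfe* is /e/ (a non-high vowel), it takes -o, giving *tedfeo*.
*nojhu*: last vowel = /u/, a high vowel → -du → *nojhudu*.

tedfeo, nojhudu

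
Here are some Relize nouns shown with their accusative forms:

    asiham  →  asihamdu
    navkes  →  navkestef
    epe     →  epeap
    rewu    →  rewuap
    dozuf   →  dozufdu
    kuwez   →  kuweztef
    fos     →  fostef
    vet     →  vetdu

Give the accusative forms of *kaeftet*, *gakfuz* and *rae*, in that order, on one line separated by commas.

The suffix is conditioned by the final sound: -tef when the stem ends in a sibilant (*navkes*, *kuwez*, *fos*); -du when the stem ends in a non-sibilant consonant (*asiham*, *dozuf*, *vet*); -ap when the stem ends in a vowel (*epe*, *rewu*).
*kaeftet* — final sound /t/ (a non-sibilant consonant) → -du → *kaeftetdu*.
*gakfuz*: final sound = /z/, a sibilant → -tef → *gakfuztef*.
*rae* — final sound /e/ (a vowel) → -ap → *raeap*.

kaeftetdu, gakfuztef, raeap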